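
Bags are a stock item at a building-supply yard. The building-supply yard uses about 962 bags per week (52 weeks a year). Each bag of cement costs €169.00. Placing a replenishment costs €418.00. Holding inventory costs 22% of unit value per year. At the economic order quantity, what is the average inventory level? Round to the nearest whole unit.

Annual demand D = 962 × 52 = 50,024.
Holding cost H = 0.22 × €169.00 = €37.1800 per unit per year.
EOQ = √(2DS/H) = √(2 × 50,024 × 418 / 37.18) ≈ 1060.57.
Average inventory = Q*/2 ≈ 1060.57 / 2 = 530.283.

Average inventory ≈ 530 bags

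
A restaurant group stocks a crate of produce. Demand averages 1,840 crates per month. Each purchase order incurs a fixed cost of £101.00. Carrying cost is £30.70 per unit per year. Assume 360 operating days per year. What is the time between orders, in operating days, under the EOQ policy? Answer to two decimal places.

T ≈ 6.21 days

Annual demand D = 1,840 × 12 = 22,080.
EOQ = √(2DS/H) = √(2 × 22,080 × 101 / 30.7) ≈ 381.16.
Cycle time = Q*/D × 360 = 381.16 / 22,080 × 360 ≈ 6.215 days.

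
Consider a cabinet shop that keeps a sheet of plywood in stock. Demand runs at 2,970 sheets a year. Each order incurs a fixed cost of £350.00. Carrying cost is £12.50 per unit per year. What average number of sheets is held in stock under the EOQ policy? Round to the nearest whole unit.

EOQ = √(2DS/H) = √(2 × 2,970 × 350 / 12.5) ≈ 407.82.
Average inventory = Q*/2 ≈ 407.82 / 2 = 203.912.

Average inventory ≈ 204 sheets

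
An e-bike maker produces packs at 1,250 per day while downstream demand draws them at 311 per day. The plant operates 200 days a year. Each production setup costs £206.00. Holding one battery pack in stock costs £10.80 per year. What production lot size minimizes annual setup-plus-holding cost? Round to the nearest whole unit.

Q* ≈ 1,777 packs

Annual demand D = 311 × 200 = 62,200.
Production build-up factor (1 − d/p) = 1 − 311/1,250 = 0.7512.
Q* = √(2DS / (H(1 − d/p))) = √(2 × 62,200 × 206 / (10.8 × 0.7512)).
= √(25,626,400 / 8.113) ≈ 1777.273.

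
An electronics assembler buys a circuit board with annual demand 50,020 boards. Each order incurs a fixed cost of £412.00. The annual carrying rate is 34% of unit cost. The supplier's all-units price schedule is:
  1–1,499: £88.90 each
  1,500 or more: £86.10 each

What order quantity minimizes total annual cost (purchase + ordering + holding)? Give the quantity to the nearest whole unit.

Q* ≈ 1,500 boards

Holding cost per unit per year at price C is H = 0.34·C.
Evaluate total cost at each tier's feasible EOQ or, if the EOQ is below the tier, at the tier's minimum quantity.
EOQ at £88.90 = 1167.7 (feasible in tier 1): TC = 50,020×£88.90 + (50,020/1167.7)×412 + (1167.7/2)×0.34×£88.90 = £4,482,074.02.
EOQ at £86.10 = 1186.6 < 1500, so use break Q=1500: TC = 50,020×£86.10 + (50,020/1500.0)×412 + (1500.0/2)×0.34×£86.10 = £4,342,416.33.
Lowest total cost is £4,342,416.33 at Q = 1500.0.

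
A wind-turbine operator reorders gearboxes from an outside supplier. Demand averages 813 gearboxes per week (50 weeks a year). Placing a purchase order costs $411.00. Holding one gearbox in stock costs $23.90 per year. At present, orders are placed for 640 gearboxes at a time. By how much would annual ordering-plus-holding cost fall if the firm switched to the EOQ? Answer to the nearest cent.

Annual demand D = 813 × 50 = 40,650.
EOQ = √(2DS/H) = √(2 × 40,650 × 411 / 23.9) ≈ 1182.41.
Cost at Q* = (D/Q*)S + (Q*/2)H = √(2DSH) ≈ $28,259.54.
Cost at Q = 640: (40,650/640)×411 + (640/2)×23.9 = $26,104.92 + $7,648.00 = $33,752.92.
Excess = $33,752.92 − $28,259.54 = $5,493.38.

Extra cost ≈ $5,493.38 per year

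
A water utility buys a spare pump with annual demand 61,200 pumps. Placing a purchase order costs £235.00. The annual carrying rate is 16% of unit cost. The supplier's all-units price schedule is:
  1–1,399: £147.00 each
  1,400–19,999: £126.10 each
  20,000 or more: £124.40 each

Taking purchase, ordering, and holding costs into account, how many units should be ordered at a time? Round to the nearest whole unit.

Holding cost per unit per year at price C is H = 0.16·C.
For each price level, check whether its EOQ is feasible; otherwise the best quantity at that price is the breakpoint.
EOQ at £147.00 = 1105.9 (feasible in tier 1): TC = 61,200×£147.00 + (61,200/1105.9)×235 + (1105.9/2)×0.16×£147.00 = £9,022,410.18.
EOQ at £126.10 = 1194.0 < 1400, so use break Q=1400: TC = 61,200×£126.10 + (61,200/1400.0)×235 + (1400.0/2)×0.16×£126.10 = £7,741,716.06.
EOQ at £124.40 = 1202.1 < 20000, so use break Q=20000: TC = 61,200×£124.40 + (61,200/20000.0)×235 + (20000.0/2)×0.16×£124.40 = £7,813,039.10.
Lowest total cost is £7,741,716.06 at Q = 1400.0.

Q* ≈ 1,400 pumps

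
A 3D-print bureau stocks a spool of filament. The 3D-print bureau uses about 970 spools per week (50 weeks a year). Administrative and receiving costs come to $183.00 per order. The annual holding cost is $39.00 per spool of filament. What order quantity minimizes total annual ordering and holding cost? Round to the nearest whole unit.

Q* ≈ 675 spools

Annual demand D = 970 × 50 = 48,500.
EOQ = √(2DS / H) = √(2 × 48,500 × 183 / 39).
= √(17,751,000 / 39) = √455,153.8462 ≈ 674.651.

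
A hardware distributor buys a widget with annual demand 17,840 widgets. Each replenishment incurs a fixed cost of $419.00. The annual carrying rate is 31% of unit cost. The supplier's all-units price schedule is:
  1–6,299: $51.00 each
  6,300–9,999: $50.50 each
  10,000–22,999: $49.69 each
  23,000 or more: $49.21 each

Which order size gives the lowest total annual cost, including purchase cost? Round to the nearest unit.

Q* ≈ 972 widgets

Holding cost per unit per year at price C is H = 0.31·C.
For each price level, check whether its EOQ is feasible; otherwise the best quantity at that price is the breakpoint.
EOQ at $51.00 = 972.4 (feasible in tier 1): TC = 17,840×$51.00 + (17,840/972.4)×419 + (972.4/2)×0.31×$51.00 = $925,213.95.
EOQ at $50.50 = 977.2 < 6300, so use break Q=6300: TC = 17,840×$50.50 + (17,840/6300.0)×419 + (6300.0/2)×0.31×$50.50 = $951,419.75.
EOQ at $49.69 = 985.2 < 10000, so use break Q=10000: TC = 17,840×$49.69 + (17,840/10000.0)×419 + (10000.0/2)×0.31×$49.69 = $964,236.60.
EOQ at $49.21 = 989.9 < 23000, so use break Q=23000: TC = 17,840×$49.21 + (17,840/23000.0)×419 + (23000.0/2)×0.31×$49.21 = $1,053,665.05.
Lowest total cost is $925,213.95 at Q = 972.4.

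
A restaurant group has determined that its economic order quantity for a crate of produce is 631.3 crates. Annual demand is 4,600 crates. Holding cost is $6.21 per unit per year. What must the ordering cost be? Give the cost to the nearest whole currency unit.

The basic EOQ model gives Q* = √(2DS/H); rearrange for the unknown.
From Q* = √(2DS/H): S = Q*²H / (2D) = 631.3² × 6.21 / (2 × 4,600) = 269.0143.

S ≈ $269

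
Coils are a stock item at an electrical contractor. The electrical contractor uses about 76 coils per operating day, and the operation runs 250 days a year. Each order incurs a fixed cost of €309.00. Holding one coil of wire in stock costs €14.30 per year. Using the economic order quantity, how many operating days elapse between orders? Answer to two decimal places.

Annual demand D = 76 × 250 = 19,000.
EOQ = √(2DS/H) = √(2 × 19,000 × 309 / 14.3) ≈ 906.16.
Cycle time = Q*/D × 250 = 906.16 / 19,000 × 250 ≈ 11.923 days.

T ≈ 11.92 days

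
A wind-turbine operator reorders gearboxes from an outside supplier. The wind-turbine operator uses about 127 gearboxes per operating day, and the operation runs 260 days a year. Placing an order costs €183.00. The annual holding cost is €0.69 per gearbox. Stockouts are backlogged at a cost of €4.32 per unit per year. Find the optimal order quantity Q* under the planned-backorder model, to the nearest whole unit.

Q* ≈ 4,507 gearboxes

Annual demand D = 127 × 260 = 33,020.
With planned backorders, Q* = √(2DS/H) · √((H+B)/B).
√(2DS/H) = √(2 × 33,020 × 183 / 0.69) = 4185.087.
√((H+B)/B) = √((0.69+4.32)/4.32) = 1.0769.
Q* ≈ 4506.937.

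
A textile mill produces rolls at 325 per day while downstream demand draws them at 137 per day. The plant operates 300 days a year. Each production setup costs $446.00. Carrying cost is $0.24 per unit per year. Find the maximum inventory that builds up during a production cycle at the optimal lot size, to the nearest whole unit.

Annual demand D = 137 × 300 = 41,100.
Production build-up factor (1 − d/p) = 1 − 137/325 = 0.5785.
Q* = √(2DS / (H(1 − d/p))) = √(2 × 41,100 × 446 / (0.24 × 0.5785)).
= √(36,661,200 / 0.1388) ≈ 16250.266.
Maximum inventory = Q*(1 − d/p) = 16250.266 × 0.5785 ≈ 9400.154.

I_max ≈ 9,400 rolls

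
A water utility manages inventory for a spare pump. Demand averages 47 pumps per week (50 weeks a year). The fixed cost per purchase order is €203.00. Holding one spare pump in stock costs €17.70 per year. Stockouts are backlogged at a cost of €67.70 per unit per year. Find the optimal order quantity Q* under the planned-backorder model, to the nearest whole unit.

Q* ≈ 261 pumps

Annual demand D = 47 × 50 = 2,350.
With planned backorders, Q* = √(2DS/H) · √((H+B)/B).
√(2DS/H) = √(2 × 2,350 × 203 / 17.7) = 232.172.
√((H+B)/B) = √((17.7+67.7)/67.7) = 1.1231.
Q* ≈ 260.762.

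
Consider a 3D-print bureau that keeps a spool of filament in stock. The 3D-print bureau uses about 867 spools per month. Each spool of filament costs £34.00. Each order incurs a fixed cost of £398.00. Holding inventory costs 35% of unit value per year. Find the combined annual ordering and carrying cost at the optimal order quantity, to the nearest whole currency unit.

TC* ≈ £9,927

Annual demand D = 867 × 12 = 10,404.
Holding cost H = 0.35 × £34.00 = £11.9000 per unit per year.
Q* = √(2DS/H) = √(2 × 10,404 × 398 / 11.9) ≈ 834.23.
At Q*, ordering cost (D/Q*)S equals holding cost (Q*/2)H, each = √(DSH/2).
Minimum total = √(2DSH) = √(2 × 10,404 × 398 × 11.9) ≈ 9927.278.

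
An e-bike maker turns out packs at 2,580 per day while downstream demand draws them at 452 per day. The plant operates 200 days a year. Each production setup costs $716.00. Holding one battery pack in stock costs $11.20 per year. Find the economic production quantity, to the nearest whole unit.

Q* ≈ 3,743 packs

Annual demand D = 452 × 200 = 90,400.
Production build-up factor (1 − d/p) = 1 − 452/2,580 = 0.8248.
Q* = √(2DS / (H(1 − d/p))) = √(2 × 90,400 × 716 / (11.2 × 0.8248)).
= √(129,452,800 / 9.2378) ≈ 3743.439.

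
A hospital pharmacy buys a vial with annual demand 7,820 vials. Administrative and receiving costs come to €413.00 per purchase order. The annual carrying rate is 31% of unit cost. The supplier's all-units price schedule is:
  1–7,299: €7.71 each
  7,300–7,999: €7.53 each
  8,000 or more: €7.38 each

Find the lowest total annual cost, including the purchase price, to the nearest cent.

Holding cost per unit per year at price C is H = 0.31·C.
Evaluate total cost at each tier's feasible EOQ or, if the EOQ is below the tier, at the tier's minimum quantity.
EOQ at €7.71 = 1643.9 (feasible in tier 1): TC = 7,820×€7.71 + (7,820/1643.9)×413 + (1643.9/2)×0.31×€7.71 = €64,221.38.
EOQ at €7.53 = 1663.5 < 7300, so use break Q=7300: TC = 7,820×€7.53 + (7,820/7300.0)×413 + (7300.0/2)×0.31×€7.53 = €67,847.21.
EOQ at €7.38 = 1680.3 < 8000, so use break Q=8000: TC = 7,820×€7.38 + (7,820/8000.0)×413 + (8000.0/2)×0.31×€7.38 = €67,266.51.
Lowest total cost among the candidates is at Q = 1643.9.

TC* ≈ €64,221.38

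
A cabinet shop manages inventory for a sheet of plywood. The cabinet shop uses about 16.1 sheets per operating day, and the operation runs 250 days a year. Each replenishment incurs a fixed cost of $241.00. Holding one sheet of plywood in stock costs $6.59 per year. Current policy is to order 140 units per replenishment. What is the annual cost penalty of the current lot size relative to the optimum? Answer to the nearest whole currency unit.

Annual demand D = 16.1 × 250 = 4,025.
EOQ = √(2DS/H) = √(2 × 4,025 × 241 / 6.59) ≈ 542.58.
Cost at Q* = (D/Q*)S + (Q*/2)H = √(2DSH) ≈ $3,575.60.
Cost at Q = 140: (4,025/140)×241 + (140/2)×6.59 = $6,928.75 + $461.30 = $7,390.05.
Excess = $7,390.05 − $3,575.60 = $3,814.45.

Extra cost ≈ $3,814 per year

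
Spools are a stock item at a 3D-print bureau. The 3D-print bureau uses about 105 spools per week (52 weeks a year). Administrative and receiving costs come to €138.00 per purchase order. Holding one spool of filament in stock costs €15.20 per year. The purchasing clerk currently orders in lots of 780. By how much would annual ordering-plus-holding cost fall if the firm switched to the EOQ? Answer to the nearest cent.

Annual demand D = 105 × 52 = 5,460.
EOQ = √(2DS/H) = √(2 × 5,460 × 138 / 15.2) ≈ 314.87.
Cost at Q* = (D/Q*)S + (Q*/2)H = √(2DSH) ≈ €4,786.00.
Cost at Q = 780: (5,460/780)×138 + (780/2)×15.2 = €966.00 + €5,928.00 = €6,894.00.
Excess = €6,894.00 − €4,786.00 = €2,108.00.

Extra cost ≈ €2,108.00 per year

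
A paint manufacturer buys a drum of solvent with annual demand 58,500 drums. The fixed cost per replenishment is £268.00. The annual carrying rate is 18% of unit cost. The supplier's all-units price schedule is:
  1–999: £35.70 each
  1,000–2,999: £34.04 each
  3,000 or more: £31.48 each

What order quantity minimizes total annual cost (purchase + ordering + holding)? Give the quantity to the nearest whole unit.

Q* ≈ 3,000 drums

Holding cost per unit per year at price C is H = 0.18·C.
Evaluate total cost at each tier's feasible EOQ or, if the EOQ is below the tier, at the tier's minimum quantity.
Tier 1 (£35.70): EOQ = 2209.0 exceeds tier's upper bound 999, so this tier is dominated.
EOQ at £34.04 = 2262.2 (feasible in tier 2): TC = 58,500×£34.04 + (58,500/2262.2)×268 + (2262.2/2)×0.18×£34.04 = £2,005,200.90.
EOQ at £31.48 = 2352.4 < 3000, so use break Q=3000: TC = 58,500×£31.48 + (58,500/3000.0)×268 + (3000.0/2)×0.18×£31.48 = £1,855,305.60.
Lowest total cost is £1,855,305.60 at Q = 3000.0.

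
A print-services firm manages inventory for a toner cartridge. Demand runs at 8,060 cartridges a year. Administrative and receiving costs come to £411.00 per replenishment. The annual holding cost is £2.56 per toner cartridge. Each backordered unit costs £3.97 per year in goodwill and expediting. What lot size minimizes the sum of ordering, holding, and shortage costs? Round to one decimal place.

With planned backorders, Q* = √(2DS/H) · √((H+B)/B).
√(2DS/H) = √(2 × 8,060 × 411 / 2.56) = 1608.731.
√((H+B)/B) = √((2.56+3.97)/3.97) = 1.2825.
Q* ≈ 2063.216.

Q* ≈ 2,063.2 cartridges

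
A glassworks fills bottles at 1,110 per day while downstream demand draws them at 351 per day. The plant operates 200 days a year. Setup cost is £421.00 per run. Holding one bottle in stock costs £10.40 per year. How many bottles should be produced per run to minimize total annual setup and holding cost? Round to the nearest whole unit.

Q* ≈ 2,883 bottles

Annual demand D = 351 × 200 = 70,200.
Production build-up factor (1 − d/p) = 1 − 351/1,110 = 0.6838.
Q* = √(2DS / (H(1 − d/p))) = √(2 × 70,200 × 421 / (10.4 × 0.6838)).
= √(59,108,400 / 7.1114) ≈ 2883.026.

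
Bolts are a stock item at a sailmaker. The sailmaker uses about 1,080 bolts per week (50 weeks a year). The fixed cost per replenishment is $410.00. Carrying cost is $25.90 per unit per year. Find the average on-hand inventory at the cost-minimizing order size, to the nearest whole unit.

Annual demand D = 1,080 × 50 = 54,000.
EOQ = √(2DS/H) = √(2 × 54,000 × 410 / 25.9) ≈ 1307.54.
Average inventory = Q*/2 ≈ 1307.54 / 2 = 653.768.

Average inventory ≈ 654 bolts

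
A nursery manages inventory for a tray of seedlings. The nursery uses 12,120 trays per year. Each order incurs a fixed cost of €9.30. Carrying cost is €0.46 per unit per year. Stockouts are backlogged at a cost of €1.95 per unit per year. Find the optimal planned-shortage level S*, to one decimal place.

With planned backorders, Q* = √(2DS/H) · √((H+B)/B).
√(2DS/H) = √(2 × 12,120 × 9.3 / 0.46) = 700.050.
√((H+B)/B) = √((0.46+1.95)/1.95) = 1.1117.
Q* ≈ 778.252.
S* = Q* · H/(H+B) = 778.252 × 0.46/2.41 ≈ 148.546.

S* ≈ 148.5 trays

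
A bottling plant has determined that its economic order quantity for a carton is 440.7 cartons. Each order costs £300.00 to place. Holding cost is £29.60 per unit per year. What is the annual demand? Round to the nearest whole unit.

The basic EOQ model gives Q* = √(2DS/H); rearrange for the unknown.
From Q* = √(2DS/H): D = Q*²H / (2S) = 440.7² × 29.6 / (2 × 300) = 9581.347.

D ≈ 9,581 cartons per year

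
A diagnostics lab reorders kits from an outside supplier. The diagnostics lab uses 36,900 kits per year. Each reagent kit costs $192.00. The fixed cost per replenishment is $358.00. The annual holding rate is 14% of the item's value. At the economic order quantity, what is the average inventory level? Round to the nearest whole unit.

Average inventory ≈ 496 kits

Holding cost H = 0.14 × $192.00 = $26.8800 per unit per year.
The optimal lot size = √(2DS/H) = √(2 × 36,900 × 358 / 26.88) ≈ 991.41.
Average inventory = Q*/2 ≈ 991.41 / 2 = 495.707.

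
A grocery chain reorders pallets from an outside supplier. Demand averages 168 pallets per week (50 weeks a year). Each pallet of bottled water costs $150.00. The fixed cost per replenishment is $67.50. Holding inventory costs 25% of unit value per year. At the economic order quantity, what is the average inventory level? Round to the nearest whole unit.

Average inventory ≈ 87 pallets

Annual demand D = 168 × 50 = 8,400.
Holding cost H = 0.25 × $150.00 = $37.5000 per unit per year.
Q* = √(2DS/H) = √(2 × 8,400 × 67.5 / 37.5) ≈ 173.90.
Average inventory = Q*/2 ≈ 173.90 / 2 = 86.948.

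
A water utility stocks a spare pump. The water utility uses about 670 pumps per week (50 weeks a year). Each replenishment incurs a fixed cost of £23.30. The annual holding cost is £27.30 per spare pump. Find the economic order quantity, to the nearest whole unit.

Q* ≈ 239 pumps

Annual demand D = 670 × 50 = 33,500.
EOQ = √(2DS / H) = √(2 × 33,500 × 23.3 / 27.3).
= √(1,561,100 / 27.3) = √57,183.1502 ≈ 239.130.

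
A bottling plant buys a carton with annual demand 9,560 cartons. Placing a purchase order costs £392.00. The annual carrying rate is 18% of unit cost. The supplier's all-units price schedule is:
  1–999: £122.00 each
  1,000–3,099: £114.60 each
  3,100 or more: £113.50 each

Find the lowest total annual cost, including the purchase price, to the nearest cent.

Holding cost per unit per year at price C is H = 0.18·C.
Evaluate total cost at each tier's feasible EOQ or, if the EOQ is below the tier, at the tier's minimum quantity.
EOQ at £122.00 = 584.2 (feasible in tier 1): TC = 9,560×£122.00 + (9,560/584.2)×392 + (584.2/2)×0.18×£122.00 = £1,179,149.31.
EOQ at £114.60 = 602.8 < 1000, so use break Q=1000: TC = 9,560×£114.60 + (9,560/1000.0)×392 + (1000.0/2)×0.18×£114.60 = £1,109,637.52.
EOQ at £113.50 = 605.7 < 3100, so use break Q=3100: TC = 9,560×£113.50 + (9,560/3100.0)×392 + (3100.0/2)×0.18×£113.50 = £1,117,935.38.
Lowest total cost among the candidates is at Q = 1000.0.

TC* ≈ £1,109,637.52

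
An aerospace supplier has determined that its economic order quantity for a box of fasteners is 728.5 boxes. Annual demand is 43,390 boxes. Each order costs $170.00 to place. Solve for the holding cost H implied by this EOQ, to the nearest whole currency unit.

Invert the EOQ relation Q*² = 2DS/H.
From Q* = √(2DS/H): H = 2DS / Q*² = 2 × 43,390 × 170 / 728.5² = 27.7977.

H ≈ $28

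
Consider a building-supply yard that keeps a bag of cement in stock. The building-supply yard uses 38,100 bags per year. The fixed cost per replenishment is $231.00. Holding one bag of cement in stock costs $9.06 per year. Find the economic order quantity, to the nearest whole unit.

EOQ = √(2DS / H) = √(2 × 38,100 × 231 / 9.06).
= √(17,602,200 / 9.06) = √1,942,847.6821 ≈ 1393.861.

Q* ≈ 1,394 bags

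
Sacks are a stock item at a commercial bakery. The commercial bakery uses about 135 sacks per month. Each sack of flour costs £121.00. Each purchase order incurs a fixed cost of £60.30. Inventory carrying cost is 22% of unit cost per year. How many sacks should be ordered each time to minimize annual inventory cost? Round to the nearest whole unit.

Q* ≈ 86 sacks

Annual demand D = 135 × 12 = 1,620.
Holding cost H = 0.22 × £121.00 = £26.6200 per unit per year.
EOQ = √(2DS / H) = √(2 × 1,620 × 60.3 / 26.62).
= √(195,372 / 26.62) = √7,339.2938 ≈ 85.670.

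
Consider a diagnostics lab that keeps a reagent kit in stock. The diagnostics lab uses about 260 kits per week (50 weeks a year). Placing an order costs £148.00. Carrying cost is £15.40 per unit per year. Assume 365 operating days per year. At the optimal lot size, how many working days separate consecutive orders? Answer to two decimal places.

Annual demand D = 260 × 50 = 13,000.
Q* = √(2DS/H) = √(2 × 13,000 × 148 / 15.4) ≈ 499.87.
Cycle time = Q*/D × 365 = 499.87 / 13,000 × 365 ≈ 14.035 days.

T ≈ 14.03 days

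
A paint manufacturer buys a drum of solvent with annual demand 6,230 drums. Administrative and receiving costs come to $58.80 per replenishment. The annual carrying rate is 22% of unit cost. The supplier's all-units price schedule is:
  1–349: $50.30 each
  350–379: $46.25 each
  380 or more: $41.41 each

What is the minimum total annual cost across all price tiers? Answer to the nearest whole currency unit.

TC* ≈ $260,679

Holding cost per unit per year at price C is H = 0.22·C.
For each price level, check whether its EOQ is feasible; otherwise the best quantity at that price is the breakpoint.
EOQ at $50.30 = 257.3 (feasible in tier 1): TC = 6,230×$50.30 + (6,230/257.3)×58.8 + (257.3/2)×0.22×$50.30 = $316,216.36.
EOQ at $46.25 = 268.3 < 350, so use break Q=350: TC = 6,230×$46.25 + (6,230/350.0)×58.8 + (350.0/2)×0.22×$46.25 = $290,964.77.
EOQ at $41.41 = 283.6 < 380, so use break Q=380: TC = 6,230×$41.41 + (6,230/380.0)×58.8 + (380.0/2)×0.22×$41.41 = $260,679.25.
Lowest total cost among the candidates is at Q = 380.0.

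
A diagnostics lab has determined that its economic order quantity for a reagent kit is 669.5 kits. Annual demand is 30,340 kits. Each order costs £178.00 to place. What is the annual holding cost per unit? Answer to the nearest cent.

H ≈ £24.10

Squaring Q* = √(2DS/H) gives Q*² = 2DS/H.
From Q* = √(2DS/H): H = 2DS / Q*² = 2 × 30,340 × 178 / 669.5² = 24.0971.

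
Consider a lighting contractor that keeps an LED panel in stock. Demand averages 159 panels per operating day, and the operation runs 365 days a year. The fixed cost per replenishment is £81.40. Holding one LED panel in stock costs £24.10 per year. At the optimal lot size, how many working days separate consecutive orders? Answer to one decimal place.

T ≈ 3.9 days

Annual demand D = 159 × 365 = 58,035.
Q* = √(2DS/H) = √(2 × 58,035 × 81.4 / 24.1) ≈ 626.13.
Cycle time = Q*/D × 365 = 626.13 / 58,035 × 365 ≈ 3.938 days.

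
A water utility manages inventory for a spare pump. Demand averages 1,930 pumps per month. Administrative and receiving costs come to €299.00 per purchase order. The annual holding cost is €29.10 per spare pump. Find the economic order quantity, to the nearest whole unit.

Annual demand D = 1,930 × 12 = 23,160.
EOQ = √(2DS / H) = √(2 × 23,160 × 299 / 29.1).
= √(13,849,680 / 29.1) = √475,934.0206 ≈ 689.880.

Q* ≈ 690 pumps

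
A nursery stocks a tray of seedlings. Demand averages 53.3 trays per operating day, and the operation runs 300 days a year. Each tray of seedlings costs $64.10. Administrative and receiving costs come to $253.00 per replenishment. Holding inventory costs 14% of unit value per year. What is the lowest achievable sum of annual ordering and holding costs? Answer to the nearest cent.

Annual demand D = 53.3 × 300 = 15,990.
Holding cost H = 0.14 × $64.10 = $8.9740 per unit per year.
The optimal lot size = √(2DS/H) = √(2 × 15,990 × 253 / 8.974) ≈ 949.53.
At the optimum the two cost components are equal, so total cost = 2·(Q*/2)H = Q*·H.
Minimum total = √(2DSH) = √(2 × 15,990 × 253 × 8.974) ≈ 8521.038.

TC* ≈ $8,521.04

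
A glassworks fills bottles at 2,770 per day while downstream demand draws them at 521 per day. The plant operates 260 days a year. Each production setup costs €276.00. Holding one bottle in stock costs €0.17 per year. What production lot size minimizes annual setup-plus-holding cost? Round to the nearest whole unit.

Q* ≈ 23,275 bottles

Annual demand D = 521 × 260 = 135,460.
Production build-up factor (1 − d/p) = 1 − 521/2,770 = 0.8119.
Q* = √(2DS / (H(1 − d/p))) = √(2 × 135,460 × 276 / (0.17 × 0.8119)).
= √(74,773,920 / 0.138) ≈ 23275.326.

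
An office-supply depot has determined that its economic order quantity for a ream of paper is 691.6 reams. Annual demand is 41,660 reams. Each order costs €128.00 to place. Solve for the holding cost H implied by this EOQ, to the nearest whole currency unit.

H ≈ €22

Squaring Q* = √(2DS/H) gives Q*² = 2DS/H.
From Q* = √(2DS/H): H = 2DS / Q*² = 2 × 41,660 × 128 / 691.6² = 22.2971.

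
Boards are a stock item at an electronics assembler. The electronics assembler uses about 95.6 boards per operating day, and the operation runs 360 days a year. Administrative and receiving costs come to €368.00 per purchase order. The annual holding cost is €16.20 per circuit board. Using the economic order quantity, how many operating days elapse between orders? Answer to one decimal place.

Annual demand D = 95.6 × 360 = 34,416.
EOQ = √(2DS/H) = √(2 × 34,416 × 368 / 16.2) ≈ 1250.44.
Cycle time = Q*/D × 360 = 1250.44 / 34,416 × 360 ≈ 13.080 days.

T ≈ 13.1 days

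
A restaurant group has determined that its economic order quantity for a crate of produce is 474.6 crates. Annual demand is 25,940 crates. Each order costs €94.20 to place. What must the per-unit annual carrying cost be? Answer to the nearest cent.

H ≈ €21.70

Squaring Q* = √(2DS/H) gives Q*² = 2DS/H.
From Q* = √(2DS/H): H = 2DS / Q*² = 2 × 25,940 × 94.2 / 474.6² = 21.6968.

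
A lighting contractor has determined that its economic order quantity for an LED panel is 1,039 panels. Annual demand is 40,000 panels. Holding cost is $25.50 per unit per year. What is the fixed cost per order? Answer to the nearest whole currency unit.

S ≈ $344

Squaring Q* = √(2DS/H) gives Q*² = 2DS/H.
From Q* = √(2DS/H): S = Q*²H / (2D) = 1,039² × 25.5 / (2 × 40,000) = 344.0973.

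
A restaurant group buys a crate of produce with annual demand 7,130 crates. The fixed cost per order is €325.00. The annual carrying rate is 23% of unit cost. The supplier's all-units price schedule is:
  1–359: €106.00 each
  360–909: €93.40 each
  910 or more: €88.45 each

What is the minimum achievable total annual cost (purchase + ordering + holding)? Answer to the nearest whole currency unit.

Holding cost per unit per year at price C is H = 0.23·C.
Candidates are each tier's EOQ (if it falls in that tier) and each price-break quantity.
Tier 1 (€106.00): EOQ = 436.0 exceeds tier's upper bound 359, so this tier is dominated.
EOQ at €93.40 = 464.5 (feasible in tier 2): TC = 7,130×€93.40 + (7,130/464.5)×325 + (464.5/2)×0.23×€93.40 = €675,919.89.
EOQ at €88.45 = 477.3 < 910, so use break Q=910: TC = 7,130×€88.45 + (7,130/910.0)×325 + (910.0/2)×0.23×€88.45 = €642,451.22.
Lowest total cost among the candidates is at Q = 910.0.

TC* ≈ €642,451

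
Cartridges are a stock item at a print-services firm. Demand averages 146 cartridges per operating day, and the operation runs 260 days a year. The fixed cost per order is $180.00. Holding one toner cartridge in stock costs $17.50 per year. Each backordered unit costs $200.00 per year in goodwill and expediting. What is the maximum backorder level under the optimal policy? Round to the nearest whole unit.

S* ≈ 74 cartridges

Annual demand D = 146 × 260 = 37,960.
With planned backorders, Q* = √(2DS/H) · √((H+B)/B).
√(2DS/H) = √(2 × 37,960 × 180 / 17.5) = 883.681.
√((H+B)/B) = √((17.5+200)/200) = 1.0428.
Q* ≈ 921.531.
S* = Q* · H/(H+B) = 921.531 × 17.5/217.5 ≈ 74.146.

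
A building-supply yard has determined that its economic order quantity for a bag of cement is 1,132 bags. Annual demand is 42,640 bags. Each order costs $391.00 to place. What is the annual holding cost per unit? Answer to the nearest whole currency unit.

The basic EOQ model gives Q* = √(2DS/H); rearrange for the unknown.
From Q* = √(2DS/H): H = 2DS / Q*² = 2 × 42,640 × 391 / 1,132² = 26.0214.

H ≈ $26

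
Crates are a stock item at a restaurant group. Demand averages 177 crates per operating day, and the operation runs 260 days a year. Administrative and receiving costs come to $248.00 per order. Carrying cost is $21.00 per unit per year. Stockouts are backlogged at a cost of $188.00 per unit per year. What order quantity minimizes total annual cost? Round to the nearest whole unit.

Q* ≈ 1,099 crates

Annual demand D = 177 × 260 = 46,020.
With planned backorders, Q* = √(2DS/H) · √((H+B)/B).
√(2DS/H) = √(2 × 46,020 × 248 / 21) = 1042.568.
√((H+B)/B) = √((21+188)/188) = 1.0544.
Q* ≈ 1099.256.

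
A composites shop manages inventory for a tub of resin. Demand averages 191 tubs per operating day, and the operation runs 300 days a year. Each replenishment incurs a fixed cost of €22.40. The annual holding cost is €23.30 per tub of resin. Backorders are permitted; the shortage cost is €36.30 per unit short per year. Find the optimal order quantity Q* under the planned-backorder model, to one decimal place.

Q* ≈ 425.3 tubs

Annual demand D = 191 × 300 = 57,300.
With planned backorders, Q* = √(2DS/H) · √((H+B)/B).
√(2DS/H) = √(2 × 57,300 × 22.4 / 23.3) = 331.924.
√((H+B)/B) = √((23.3+36.3)/36.3) = 1.2814.
Q* ≈ 425.313.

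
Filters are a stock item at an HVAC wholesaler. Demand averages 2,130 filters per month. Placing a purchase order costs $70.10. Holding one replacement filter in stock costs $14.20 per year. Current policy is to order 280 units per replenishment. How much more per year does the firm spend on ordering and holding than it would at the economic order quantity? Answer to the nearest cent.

Extra cost ≈ $1,253.70 per year

Annual demand D = 2,130 × 12 = 25,560.
EOQ = √(2DS/H) = √(2 × 25,560 × 70.1 / 14.2) ≈ 502.35.
Cost at Q* = (D/Q*)S + (Q*/2)H = √(2DSH) ≈ $7,133.43.
Cost at Q = 280: (25,560/280)×70.1 + (280/2)×14.2 = $6,399.13 + $1,988.00 = $8,387.13.
Excess = $8,387.13 − $7,133.43 = $1,253.70.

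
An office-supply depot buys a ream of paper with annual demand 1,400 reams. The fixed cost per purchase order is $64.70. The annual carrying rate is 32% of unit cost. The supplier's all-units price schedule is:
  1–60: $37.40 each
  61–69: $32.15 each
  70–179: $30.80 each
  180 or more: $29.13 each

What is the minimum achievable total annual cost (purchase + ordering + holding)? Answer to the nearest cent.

Holding cost per unit per year at price C is H = 0.32·C.
Evaluate total cost at each tier's feasible EOQ or, if the EOQ is below the tier, at the tier's minimum quantity.
Tier 1 ($37.40): EOQ = 123.0 exceeds tier's upper bound 60, so this tier is dominated.
Tier 2 ($32.15): EOQ = 132.7 exceeds tier's upper bound 69, so this tier is dominated.
EOQ at $30.80 = 135.6 (feasible in tier 3): TC = 1,400×$30.80 + (1,400/135.6)×64.7 + (135.6/2)×0.32×$30.80 = $44,456.23.
EOQ at $29.13 = 139.4 < 180, so use break Q=180: TC = 1,400×$29.13 + (1,400/180.0)×64.7 + (180.0/2)×0.32×$29.13 = $42,124.17.
Lowest total cost among the candidates is at Q = 180.0.

TC* ≈ $42,124.17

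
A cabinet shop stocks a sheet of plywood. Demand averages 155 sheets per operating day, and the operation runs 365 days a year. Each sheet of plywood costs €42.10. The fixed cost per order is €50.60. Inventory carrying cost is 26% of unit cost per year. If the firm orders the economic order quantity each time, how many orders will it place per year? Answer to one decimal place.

Annual demand D = 155 × 365 = 56,575.
Holding cost H = 0.26 × €42.10 = €10.9460 per unit per year.
Q* = √(2DS/H) = √(2 × 56,575 × 50.6 / 10.946) ≈ 723.23.
Orders per year = D / Q* = 56,575 / 723.23 ≈ 78.226.

N ≈ 78.2 orders per year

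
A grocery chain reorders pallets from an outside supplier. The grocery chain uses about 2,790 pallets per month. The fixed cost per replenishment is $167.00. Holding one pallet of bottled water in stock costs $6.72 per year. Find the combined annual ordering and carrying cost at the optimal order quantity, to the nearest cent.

Annual demand D = 2,790 × 12 = 33,480.
Q* = √(2DS/H) = √(2 × 33,480 × 167 / 6.72) ≈ 1289.98.
At the optimum the two cost components are equal, so total cost = 2·(Q*/2)H = Q*·H.
Minimum total = √(2DSH) = √(2 × 33,480 × 167 × 6.72) ≈ 8668.633.

TC* ≈ $8,668.63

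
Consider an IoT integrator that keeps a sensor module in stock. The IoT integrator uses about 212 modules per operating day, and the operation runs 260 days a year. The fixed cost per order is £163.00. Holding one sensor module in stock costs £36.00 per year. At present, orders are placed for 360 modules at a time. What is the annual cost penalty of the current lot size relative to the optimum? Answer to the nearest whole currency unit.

Annual demand D = 212 × 260 = 55,120.
EOQ = √(2DS/H) = √(2 × 55,120 × 163 / 36) ≈ 706.50.
Cost at Q* = (D/Q*)S + (Q*/2)H = √(2DSH) ≈ £25,434.00.
Cost at Q = 360: (55,120/360)×163 + (360/2)×36 = £24,957.11 + £6,480.00 = £31,437.11.
Excess = £31,437.11 − £25,434.00 = £6,003.11.

Extra cost ≈ £6,003 per year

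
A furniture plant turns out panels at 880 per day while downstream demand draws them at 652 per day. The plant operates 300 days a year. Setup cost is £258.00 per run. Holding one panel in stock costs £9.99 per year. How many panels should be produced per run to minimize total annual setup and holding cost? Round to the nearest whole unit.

Q* ≈ 6,245 panels

Annual demand D = 652 × 300 = 195,600.
Production build-up factor (1 − d/p) = 1 − 652/880 = 0.2591.
Q* = √(2DS / (H(1 − d/p))) = √(2 × 195,600 × 258 / (9.99 × 0.2591)).
= √(100,929,600 / 2.5883) ≈ 6244.540.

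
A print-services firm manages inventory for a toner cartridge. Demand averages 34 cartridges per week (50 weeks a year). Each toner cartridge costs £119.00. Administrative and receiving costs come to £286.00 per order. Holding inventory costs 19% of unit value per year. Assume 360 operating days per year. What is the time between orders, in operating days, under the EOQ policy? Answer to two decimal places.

T ≈ 43.92 days

Annual demand D = 34 × 50 = 1,700.
Holding cost H = 0.19 × £119.00 = £22.6100 per unit per year.
The optimal lot size = √(2DS/H) = √(2 × 1,700 × 286 / 22.61) ≈ 207.38.
Cycle time = Q*/D × 360 = 207.38 / 1,700 × 360 ≈ 43.916 days.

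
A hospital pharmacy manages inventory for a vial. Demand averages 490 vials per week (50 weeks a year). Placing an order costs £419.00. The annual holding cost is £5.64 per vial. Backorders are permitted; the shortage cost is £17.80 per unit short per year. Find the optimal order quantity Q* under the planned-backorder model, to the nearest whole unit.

Annual demand D = 490 × 50 = 24,500.
With planned backorders, Q* = √(2DS/H) · √((H+B)/B).
√(2DS/H) = √(2 × 24,500 × 419 / 5.64) = 1907.943.
√((H+B)/B) = √((5.64+17.8)/17.8) = 1.1475.
Q* ≈ 2189.446.

Q* ≈ 2,189 vials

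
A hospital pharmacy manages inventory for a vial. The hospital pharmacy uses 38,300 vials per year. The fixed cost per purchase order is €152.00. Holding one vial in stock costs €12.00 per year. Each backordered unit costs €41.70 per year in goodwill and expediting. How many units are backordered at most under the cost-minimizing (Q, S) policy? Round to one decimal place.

With planned backorders, Q* = √(2DS/H) · √((H+B)/B).
√(2DS/H) = √(2 × 38,300 × 152 / 12) = 985.021.
√((H+B)/B) = √((12+41.7)/41.7) = 1.1348.
Q* ≈ 1117.801.
S* = Q* · H/(H+B) = 1117.801 × 12/53.7 ≈ 249.788.

S* ≈ 249.8 vials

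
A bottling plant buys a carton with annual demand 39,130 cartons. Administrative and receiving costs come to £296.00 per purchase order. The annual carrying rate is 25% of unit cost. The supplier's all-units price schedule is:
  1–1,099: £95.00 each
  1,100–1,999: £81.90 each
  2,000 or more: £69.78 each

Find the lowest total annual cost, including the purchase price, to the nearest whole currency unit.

Holding cost per unit per year at price C is H = 0.25·C.
Evaluate total cost at each tier's feasible EOQ or, if the EOQ is below the tier, at the tier's minimum quantity.
EOQ at £95.00 = 987.6 (feasible in tier 1): TC = 39,130×£95.00 + (39,130/987.6)×296 + (987.6/2)×0.25×£95.00 = £3,740,805.66.
EOQ at £81.90 = 1063.7 < 1100, so use break Q=1100: TC = 39,130×£81.90 + (39,130/1100.0)×296 + (1100.0/2)×0.25×£81.90 = £3,226,537.78.
EOQ at £69.78 = 1152.3 < 2000, so use break Q=2000: TC = 39,130×£69.78 + (39,130/2000.0)×296 + (2000.0/2)×0.25×£69.78 = £2,753,727.64.
Lowest total cost among the candidates is at Q = 2000.0.

TC* ≈ £2,753,728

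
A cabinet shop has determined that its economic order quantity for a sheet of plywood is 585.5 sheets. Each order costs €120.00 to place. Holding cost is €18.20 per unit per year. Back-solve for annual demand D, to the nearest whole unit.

Invert the EOQ relation Q*² = 2DS/H.
From Q* = √(2DS/H): D = Q*²H / (2S) = 585.5² × 18.2 / (2 × 120) = 25996.444.

D ≈ 25,996 sheets per year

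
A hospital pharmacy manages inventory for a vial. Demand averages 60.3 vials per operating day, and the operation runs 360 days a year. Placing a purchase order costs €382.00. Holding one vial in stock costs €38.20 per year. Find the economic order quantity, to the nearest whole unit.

Annual demand D = 60.3 × 360 = 21,708.
EOQ = √(2DS / H) = √(2 × 21,708 × 382 / 38.2).
= √(16,584,912 / 38.2) = √434,160 ≈ 658.908.

Q* ≈ 659 vials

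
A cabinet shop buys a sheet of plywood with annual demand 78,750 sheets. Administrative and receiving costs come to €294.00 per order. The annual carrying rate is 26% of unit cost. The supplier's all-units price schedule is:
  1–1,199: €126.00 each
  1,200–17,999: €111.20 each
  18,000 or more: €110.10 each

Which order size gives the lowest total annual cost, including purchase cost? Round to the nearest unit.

Q* ≈ 1,266 sheets

Holding cost per unit per year at price C is H = 0.26·C.
Evaluate total cost at each tier's feasible EOQ or, if the EOQ is below the tier, at the tier's minimum quantity.
EOQ at €126.00 = 1188.9 (feasible in tier 1): TC = 78,750×€126.00 + (78,750/1188.9)×294 + (1188.9/2)×0.26×€126.00 = €9,961,448.07.
EOQ at €111.20 = 1265.5 (feasible in tier 2): TC = 78,750×€111.20 + (78,750/1265.5)×294 + (1265.5/2)×0.26×€111.20 = €8,793,589.21.
EOQ at €110.10 = 1271.8 < 18000, so use break Q=18000: TC = 78,750×€110.10 + (78,750/18000.0)×294 + (18000.0/2)×0.26×€110.10 = €8,929,295.25.
Lowest total cost is €8,793,589.21 at Q = 1265.5.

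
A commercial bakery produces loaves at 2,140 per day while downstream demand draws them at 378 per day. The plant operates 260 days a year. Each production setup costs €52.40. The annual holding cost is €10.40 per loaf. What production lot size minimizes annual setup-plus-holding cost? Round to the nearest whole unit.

Q* ≈ 1,097 loaves

Annual demand D = 378 × 260 = 98,280.
Production build-up factor (1 − d/p) = 1 − 378/2,140 = 0.8234.
Q* = √(2DS / (H(1 − d/p))) = √(2 × 98,280 × 52.4 / (10.4 × 0.8234)).
= √(10,299,744 / 8.563) ≈ 1096.732.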